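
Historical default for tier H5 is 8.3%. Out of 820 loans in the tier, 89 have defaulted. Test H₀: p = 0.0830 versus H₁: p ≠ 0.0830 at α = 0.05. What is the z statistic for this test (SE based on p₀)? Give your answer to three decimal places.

p̂ = 89/820 ≈ 0.108537.
SE = √(p₀(1−p₀)/n) = √(0.076111/820) = 0.009634.
z = (0.108537 − 0.083)/0.009634 = 0.025537/0.009634 = 2.651.
p-value = 2·P(Z > 2.651) ≈ 0.0080; since p < α = 0.05, reject H₀.

z = 2.651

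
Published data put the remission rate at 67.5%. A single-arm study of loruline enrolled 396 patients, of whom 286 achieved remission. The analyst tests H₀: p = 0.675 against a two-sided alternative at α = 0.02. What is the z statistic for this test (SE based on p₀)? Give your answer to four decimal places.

z = 2.0063

p̂ = 286/396 = 0.722222.
Under H₀, SE = √(0.675·0.325/396) = √(0.000553977) = 0.023537.
z = (0.722222 − 0.675)/0.023537 = 0.047222/0.023537 = 2.0063.
p-value = 2·P(Z > 2.006) ≈ 0.0448; since p > α = 0.02, fail to reject H₀.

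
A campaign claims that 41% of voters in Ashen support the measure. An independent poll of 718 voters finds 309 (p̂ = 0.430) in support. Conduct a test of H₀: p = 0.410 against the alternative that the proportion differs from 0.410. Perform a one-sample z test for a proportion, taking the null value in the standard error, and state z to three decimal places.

p̂ = 309/718 ≈ 0.43036.
Under H₀, SE = √(0.41·0.59/718) = √(0.000336908) = 0.01836.
z = (0.43036 − 0.41)/0.01836 = 0.02036/0.01836 = 1.109.
Two-sided p-value ≈ 2·Φ(−1.109) = 0.2673.

z = 1.109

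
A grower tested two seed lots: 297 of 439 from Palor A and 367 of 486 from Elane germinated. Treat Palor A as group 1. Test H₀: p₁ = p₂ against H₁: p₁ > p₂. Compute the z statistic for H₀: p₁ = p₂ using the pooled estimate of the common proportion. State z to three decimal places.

z = -2.653

p̂₁ = 297/439 ≈ 0.67654, p̂₂ = 367/486 ≈ 0.75514.
Pooled p̂ = (297+367)/(439+486) = 664/925 = 0.71784.
SE = √(p̂(1−p̂)(1/n₁+1/n₂)) = √(0.71784·0.28216·0.00433552) = √(0.000878145) = 0.02963.
z = (0.67654 − 0.75514)/0.02963 = -0.07860/0.02963 = -2.653.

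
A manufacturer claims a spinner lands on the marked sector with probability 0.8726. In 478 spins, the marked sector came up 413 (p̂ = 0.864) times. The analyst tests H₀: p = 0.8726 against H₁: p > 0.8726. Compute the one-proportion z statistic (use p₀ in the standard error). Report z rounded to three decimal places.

p̂ = 413/478 = 0.86402.
Under H₀, SE = √(0.8726·0.1274/478) = √(0.000232572) = 0.01525.
z = (0.86402 − 0.8726)/0.01525 = -0.00858/0.01525 = -0.563.

z = -0.563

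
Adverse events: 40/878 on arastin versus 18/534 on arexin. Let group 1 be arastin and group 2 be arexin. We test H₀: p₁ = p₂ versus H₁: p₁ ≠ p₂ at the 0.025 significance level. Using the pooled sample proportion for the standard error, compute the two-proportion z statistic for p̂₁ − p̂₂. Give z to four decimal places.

p̂₁ = 40/878 ≈ 0.045558, p̂₂ = 18/534 ≈ 0.033708.
Pooled p̂ = (40+18)/(878+534) = 58/1412 = 0.041076.
SE = √(p̂(1−p̂)(1/n₁+1/n₂)) = √(0.041076·0.958924·0.00301161) = √(0.000118625) = 0.010892.
z = (0.045558 − 0.033708)/0.010892 = 0.011850/0.010892 = 1.0880.
Two-sided p-value ≈ 2·Φ(−1.088) = 0.2766. With α = 0.025, fail to reject H₀.

z = 1.0880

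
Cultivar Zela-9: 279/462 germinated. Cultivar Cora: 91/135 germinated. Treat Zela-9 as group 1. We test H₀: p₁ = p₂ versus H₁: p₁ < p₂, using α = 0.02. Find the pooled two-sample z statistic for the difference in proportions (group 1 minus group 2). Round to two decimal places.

z = -1.48

p̂₁ = 279/462 ≈ 0.6039, p̂₂ = 91/135 ≈ 0.6741.
Pooled p̂ = (279+91)/(462+135) = 370/597 = 0.6198.
SE = √(p̂(1−p̂)(1/n₁+1/n₂)) = √(0.6198·0.3802·0.00957191) = √(0.00225568) = 0.0475.
z = (0.6039 − 0.6741)/0.0475 = -0.0702/0.0475 = -1.48.
p-value = P(Z < -1.478) ≈ 0.0698. With α = 0.02, fail to reject H₀.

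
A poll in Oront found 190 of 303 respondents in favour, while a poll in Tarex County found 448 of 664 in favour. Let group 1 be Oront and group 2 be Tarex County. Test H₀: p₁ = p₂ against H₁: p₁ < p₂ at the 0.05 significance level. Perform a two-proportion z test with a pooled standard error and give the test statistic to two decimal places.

p̂₁ = 190/303 ≈ 0.6271, p̂₂ = 448/664 ≈ 0.6747.
Pooled p̂ = (190+448)/(303+664) = 638/967 = 0.6598.
SE = √(p̂(1−p̂)(1/n₁+1/n₂)) = √(0.6598·0.3402·0.00480635) = √(0.0010789) = 0.0328.
z = (0.6271 − 0.6747)/0.0328 = -0.0476/0.0328 = -1.45.
p-value = P(Z < -1.450) ≈ 0.0735. With α = 0.05, fail to reject H₀.

z = -1.45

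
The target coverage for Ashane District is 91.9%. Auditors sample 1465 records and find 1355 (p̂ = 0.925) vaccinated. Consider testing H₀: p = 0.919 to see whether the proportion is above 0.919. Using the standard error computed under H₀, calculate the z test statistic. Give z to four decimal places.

z = 0.8298

p̂ = 1355/1465 ≈ 0.924915.
Standard error under H₀: √(0.919×0.081/1465) = 0.007128.
z = (0.924915 − 0.919)/0.007128 = 0.005915/0.007128 = 0.8298.
p-value = P(Z > 0.830) ≈ 0.2033.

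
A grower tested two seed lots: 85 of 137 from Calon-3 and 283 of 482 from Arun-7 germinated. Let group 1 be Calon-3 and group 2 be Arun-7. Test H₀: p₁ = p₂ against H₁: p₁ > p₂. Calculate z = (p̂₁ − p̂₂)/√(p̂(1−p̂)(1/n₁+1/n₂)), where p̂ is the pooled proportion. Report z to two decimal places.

p̂₁ = 85/137 ≈ 0.6204, p̂₂ = 283/482 ≈ 0.5871.
Pooled p̂ = (85+283)/(137+482) = 368/619 = 0.5945.
SE = √(0.241068 × 0.00937396) = 0.0475.
z = (0.6204 − 0.5871)/0.0475 = 0.0333/0.0475 = 0.70.

z = 0.70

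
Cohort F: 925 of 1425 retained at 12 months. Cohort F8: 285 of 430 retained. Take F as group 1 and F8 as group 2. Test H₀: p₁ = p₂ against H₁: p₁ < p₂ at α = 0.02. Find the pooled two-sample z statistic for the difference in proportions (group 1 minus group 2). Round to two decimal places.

z = -0.52

p̂₁ = 925/1425 ≈ 0.6491, p̂₂ = 285/430 ≈ 0.6628.
Pooled p̂ = (925+285)/(1425+430) = 1210/1855 = 0.6523.
SE = √(p̂(1−p̂)(1/n₁+1/n₂)) = √(0.6523·0.3477·0.00302734) = √(0.000686622) = 0.0262.
z = (0.6491 − 0.6628)/0.0262 = -0.0137/0.0262 = -0.52.
p-value = P(Z < -0.522) ≈ 0.3010; since p > α = 0.02, fail to reject H₀.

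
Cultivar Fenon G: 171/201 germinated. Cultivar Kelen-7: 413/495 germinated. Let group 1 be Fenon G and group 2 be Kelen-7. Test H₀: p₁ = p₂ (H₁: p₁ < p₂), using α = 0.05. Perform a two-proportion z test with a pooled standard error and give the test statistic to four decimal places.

z = 0.5337

p̂₁ = 171/201 ≈ 0.850746, p̂₂ = 413/495 ≈ 0.834343.
Pooled p̂ = (171+413)/(201+495) = 584/696 = 0.839080.
SE = √(0.135024 × 0.00699533) = 0.030733.
z = (0.850746 − 0.834343)/0.030733 = 0.016403/0.030733 = 0.5337.
p-value = P(Z < 0.534) ≈ 0.7032; since p > α = 0.05, fail to reject H₀.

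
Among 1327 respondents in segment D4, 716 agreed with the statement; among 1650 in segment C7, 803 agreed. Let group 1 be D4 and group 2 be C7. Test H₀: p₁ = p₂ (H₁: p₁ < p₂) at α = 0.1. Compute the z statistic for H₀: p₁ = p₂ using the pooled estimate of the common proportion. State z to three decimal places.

p̂₁ = 716/1327 ≈ 0.53956, p̂₂ = 803/1650 ≈ 0.48667.
Pooled p̂ = (716+803)/(1327+1650) = 1519/2977 = 0.51025.
SE = √(0.249895 × 0.00135964) = 0.01843.
z = (0.53956 − 0.48667)/0.01843 = 0.05289/0.01843 = 2.870.
p-value = P(Z < 2.870) ≈ 0.9979, so at α = 0.1 we fail to reject H₀.

z = 2.870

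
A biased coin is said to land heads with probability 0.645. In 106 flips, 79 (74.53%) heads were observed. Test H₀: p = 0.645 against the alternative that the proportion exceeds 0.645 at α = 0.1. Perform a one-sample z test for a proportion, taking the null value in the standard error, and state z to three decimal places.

p̂ = 79/106 ≈ 0.745283.
SE = √(p₀(1−p₀)/n) = √(0.22897/106) = 0.046477.
z = (0.745283 − 0.645)/0.046477 = 0.100283/0.046477 = 2.158.
p-value = P(Z > 2.158) ≈ 0.0155, so at α = 0.1 we reject H₀.

z = 2.158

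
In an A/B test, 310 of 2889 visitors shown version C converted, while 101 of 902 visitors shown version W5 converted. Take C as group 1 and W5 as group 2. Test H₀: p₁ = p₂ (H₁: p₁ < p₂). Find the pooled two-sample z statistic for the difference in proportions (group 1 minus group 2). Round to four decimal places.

z = -0.3938

p̂₁ = 310/2889 ≈ 0.1073036, p̂₂ = 101/902 ≈ 0.1119734.
Pooled p̂ = (310+101)/(2889+902) = 411/3791 = 0.1084147.
SE = √(p̂(1−p̂)(1/n₁+1/n₂)) = √(0.1084147·0.8915853·0.00145479) = √(0.000140621) = 0.0118584.
z = (0.1073036 − 0.1119734)/0.0118584 = -0.0046698/0.0118584 = -0.3938.
p-value = P(Z < -0.394) ≈ 0.3469.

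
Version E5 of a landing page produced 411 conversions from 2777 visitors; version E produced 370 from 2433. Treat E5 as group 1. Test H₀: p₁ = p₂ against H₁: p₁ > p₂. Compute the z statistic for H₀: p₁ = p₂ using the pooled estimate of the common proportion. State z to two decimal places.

z = -0.41

p̂₁ = 411/2777 ≈ 0.1480, p̂₂ = 370/2433 ≈ 0.1521.
Pooled p̂ = (411+370)/(2777+2433) = 781/5210 = 0.1499.
SE = √(p̂(1−p̂)(1/n₁+1/n₂)) = √(0.1499·0.8501·0.000771116) = √(9.82655e-05) = 0.0099.
z = (0.1480 − 0.1521)/0.0099 = -0.0041/0.0099 = -0.41.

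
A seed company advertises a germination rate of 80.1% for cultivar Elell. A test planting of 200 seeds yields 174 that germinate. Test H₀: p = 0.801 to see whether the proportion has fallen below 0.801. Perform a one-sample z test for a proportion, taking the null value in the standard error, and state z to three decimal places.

p̂ = 174/200 = 0.87000.
Under H₀, SE = √(0.801·0.199/200) = √(0.000796995) = 0.02823.
z = (0.87000 − 0.801)/0.02823 = 0.06900/0.02823 = 2.444.
p-value = P(Z < 2.444) ≈ 0.9927.

z = 2.444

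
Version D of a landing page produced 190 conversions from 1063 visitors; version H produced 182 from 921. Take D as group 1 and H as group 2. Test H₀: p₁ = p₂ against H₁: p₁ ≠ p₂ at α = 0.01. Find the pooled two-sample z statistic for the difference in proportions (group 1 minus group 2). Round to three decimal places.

z = -1.074

p̂₁ = 190/1063 ≈ 0.17874, p̂₂ = 182/921 ≈ 0.19761.
Pooled p̂ = (190+182)/(1063+921) = 372/1984 = 0.18750.
SE = √(p̂(1−p̂)(1/n₁+1/n₂)) = √(0.18750·0.81250·0.00202651) = √(0.000308726) = 0.01757.
z = (0.17874 − 0.19761)/0.01757 = -0.01887/0.01757 = -1.074.
p-value = 2·P(Z > 1.074) ≈ 0.2828, so at α = 0.01 we fail to reject H₀.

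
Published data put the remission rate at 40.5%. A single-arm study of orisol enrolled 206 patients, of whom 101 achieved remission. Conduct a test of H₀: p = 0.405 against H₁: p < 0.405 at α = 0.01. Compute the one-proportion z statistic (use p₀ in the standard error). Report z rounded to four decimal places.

z = 2.4937

p̂ = 101/206 = 0.490291.
SE = √(p₀(1−p₀)/n) = √(0.24097/206) = 0.034202.
z = (0.490291 − 0.405)/0.034202 = 0.085291/0.034202 = 2.4937.
p-value = P(Z < 2.494) ≈ 0.9937; since p > α = 0.01, fail to reject H₀.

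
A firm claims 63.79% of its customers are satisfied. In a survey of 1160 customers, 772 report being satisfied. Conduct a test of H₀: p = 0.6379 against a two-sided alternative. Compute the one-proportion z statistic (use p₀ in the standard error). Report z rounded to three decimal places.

z = 1.957

p̂ = 772/1160 = 0.66552.
Under H₀, SE = √(0.6379·0.3621/1160) = √(0.000199124) = 0.01411.
z = (0.66552 − 0.6379)/0.01411 = 0.02762/0.01411 = 1.957.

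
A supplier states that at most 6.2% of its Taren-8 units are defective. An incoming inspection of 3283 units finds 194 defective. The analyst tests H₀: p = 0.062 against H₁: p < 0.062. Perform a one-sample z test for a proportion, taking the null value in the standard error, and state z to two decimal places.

p̂ = 194/3283 = 0.0591.
Under H₀, SE = √(0.062·0.938/3283) = √(1.77143e-05) = 0.0042.
z = (0.0591 − 0.062)/0.0042 = -0.0029/0.0042 = -0.69.

z = -0.69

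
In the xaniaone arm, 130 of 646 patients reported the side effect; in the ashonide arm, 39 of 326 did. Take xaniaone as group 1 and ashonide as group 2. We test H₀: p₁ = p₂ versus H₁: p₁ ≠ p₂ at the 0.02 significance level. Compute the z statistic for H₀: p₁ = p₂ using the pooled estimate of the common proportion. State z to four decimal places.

p̂₁ = 130/646 ≈ 0.201238, p̂₂ = 39/326 ≈ 0.119632.
Pooled p̂ = (130+39)/(646+326) = 169/972 = 0.173868.
SE = √(0.143638 × 0.00461547) = 0.025748.
z = (0.201238 − 0.119632)/0.025748 = 0.081606/0.025748 = 3.1694.
p-value = 2·P(Z > 3.169) ≈ 0.0015; since p < α = 0.02, reject H₀.

z = 3.1694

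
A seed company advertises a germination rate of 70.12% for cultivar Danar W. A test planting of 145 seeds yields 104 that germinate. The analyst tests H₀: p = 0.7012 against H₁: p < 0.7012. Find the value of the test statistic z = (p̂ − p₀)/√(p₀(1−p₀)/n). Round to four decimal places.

z = 0.4220

p̂ = 104/145 = 0.717241.
Under H₀, SE = √(0.7012·0.2988/145) = √(0.00144496) = 0.038013.
z = (0.717241 − 0.7012)/0.038013 = 0.016041/0.038013 = 0.4220.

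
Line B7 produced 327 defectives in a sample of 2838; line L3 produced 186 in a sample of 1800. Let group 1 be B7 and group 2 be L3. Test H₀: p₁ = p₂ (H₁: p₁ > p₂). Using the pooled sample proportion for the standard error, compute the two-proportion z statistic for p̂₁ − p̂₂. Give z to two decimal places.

z = 1.26

p̂₁ = 327/2838 = 0.11522, p̂₂ = 186/1800 = 0.10333.
Pooled p̂ = (327+186)/(2838+1800) = 513/4638 = 0.11061.
SE = √(0.0983739 × 0.000907916) = 0.00945.
z = (0.11522 − 0.10333)/0.00945 = 0.01189/0.00945 = 1.26.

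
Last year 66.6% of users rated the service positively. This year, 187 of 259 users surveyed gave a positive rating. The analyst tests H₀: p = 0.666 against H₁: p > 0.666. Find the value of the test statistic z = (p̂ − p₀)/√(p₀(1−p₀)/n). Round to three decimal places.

z = 1.911

p̂ = 187/259 ≈ 0.72201.
SE = √(p₀(1−p₀)/n) = √(0.22244/259) = 0.02931.
z = (0.72201 − 0.666)/0.02931 = 0.05601/0.02931 = 1.911.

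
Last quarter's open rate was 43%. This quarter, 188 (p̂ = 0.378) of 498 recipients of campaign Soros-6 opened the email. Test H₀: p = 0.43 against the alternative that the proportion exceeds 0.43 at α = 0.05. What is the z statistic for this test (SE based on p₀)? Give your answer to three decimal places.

z = -2.366

p̂ = 188/498 ≈ 0.377510.
Standard error under H₀: √(0.43×0.57/498) = 0.022185.
z = (0.377510 − 0.43)/0.022185 = -0.052490/0.022185 = -2.366.
p-value = P(Z > -2.366) ≈ 0.9910. With α = 0.05, fail to reject H₀.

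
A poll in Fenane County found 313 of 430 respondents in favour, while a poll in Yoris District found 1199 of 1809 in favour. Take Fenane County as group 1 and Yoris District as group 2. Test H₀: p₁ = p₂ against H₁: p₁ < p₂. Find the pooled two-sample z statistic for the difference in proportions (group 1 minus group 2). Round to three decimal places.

p̂₁ = 313/430 = 0.72791, p̂₂ = 1199/1809 = 0.66280.
Pooled p̂ = (313+1199)/(430+1809) = 1512/2239 = 0.67530.
SE = √(p̂(1−p̂)(1/n₁+1/n₂)) = √(0.67530·0.32470·0.00287837) = √(0.000631139) = 0.02512.
z = (0.72791 − 0.66280)/0.02512 = 0.06511/0.02512 = 2.592.

z = 2.592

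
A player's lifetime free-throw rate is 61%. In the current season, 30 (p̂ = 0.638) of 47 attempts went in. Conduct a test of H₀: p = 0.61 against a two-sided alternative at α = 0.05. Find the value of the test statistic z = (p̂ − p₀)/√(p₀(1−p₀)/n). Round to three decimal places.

z = 0.398

p̂ = 30/47 ≈ 0.63830.
Under H₀, SE = √(0.61·0.39/47) = √(0.0050617) = 0.07115.
z = (0.63830 − 0.61)/0.07115 = 0.02830/0.07115 = 0.398.
p-value = 2·P(Z > 0.398) ≈ 0.6908; since p > α = 0.05, fail to reject H₀.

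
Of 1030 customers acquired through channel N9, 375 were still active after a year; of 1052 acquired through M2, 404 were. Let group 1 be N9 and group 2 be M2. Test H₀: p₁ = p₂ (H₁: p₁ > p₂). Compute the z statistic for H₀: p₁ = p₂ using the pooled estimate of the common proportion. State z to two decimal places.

p̂₁ = 375/1030 = 0.3641, p̂₂ = 404/1052 = 0.3840.
Pooled p̂ = (375+404)/(1030+1052) = 779/2082 = 0.3742.
SE = √(p̂(1−p̂)(1/n₁+1/n₂)) = √(0.3742·0.6258·0.00192144) = √(0.000449933) = 0.0212.
z = (0.3641 − 0.3840)/0.0212 = -0.0199/0.0212 = -0.94.

z = -0.94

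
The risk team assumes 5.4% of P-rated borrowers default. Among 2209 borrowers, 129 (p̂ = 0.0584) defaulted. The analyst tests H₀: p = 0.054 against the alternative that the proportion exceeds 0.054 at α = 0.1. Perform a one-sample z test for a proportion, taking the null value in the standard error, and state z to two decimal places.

p̂ = 129/2209 = 0.05840.
SE = √(p₀(1−p₀)/n) = √(0.051084/2209) = 0.00481.
z = (0.05840 − 0.054)/0.00481 = 0.00440/0.00481 = 0.91.
p-value = P(Z > 0.914) ≈ 0.1802. With α = 0.1, fail to reject H₀.

z = 0.91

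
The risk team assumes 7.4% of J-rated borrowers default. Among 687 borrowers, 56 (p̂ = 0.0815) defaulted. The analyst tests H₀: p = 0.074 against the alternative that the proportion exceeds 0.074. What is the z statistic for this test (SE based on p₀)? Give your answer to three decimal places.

p̂ = 56/687 ≈ 0.08151.
Standard error under H₀: √(0.074×0.926/687) = 0.00999.
z = (0.08151 − 0.074)/0.00999 = 0.00751/0.00999 = 0.752.
p-value = P(Z > 0.752) ≈ 0.2259.

z = 0.752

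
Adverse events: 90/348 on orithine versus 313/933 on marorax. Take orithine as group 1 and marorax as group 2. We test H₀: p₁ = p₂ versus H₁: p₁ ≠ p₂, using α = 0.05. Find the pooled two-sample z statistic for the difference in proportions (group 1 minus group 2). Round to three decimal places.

z = -2.635

p̂₁ = 90/348 ≈ 0.25862, p̂₂ = 313/933 ≈ 0.33548.
Pooled p̂ = (90+313)/(348+933) = 403/1281 = 0.31460.
SE = √(0.215626 × 0.00394537) = 0.02917.
z = (0.25862 − 0.33548)/0.02917 = -0.07686/0.02917 = -2.635.
p-value = 2·P(Z > 2.635) ≈ 0.0084, so at α = 0.05 we reject H₀.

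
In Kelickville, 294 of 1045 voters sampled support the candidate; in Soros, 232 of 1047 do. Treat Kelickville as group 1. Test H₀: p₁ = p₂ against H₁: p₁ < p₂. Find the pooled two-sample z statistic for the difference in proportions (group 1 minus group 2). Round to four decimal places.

p̂₁ = 294/1045 = 0.2813397, p̂₂ = 232/1047 = 0.2215855.
Pooled p̂ = (294+232)/(1045+1047) = 526/2092 = 0.2514340.
SE = √(0.188215 × 0.00191205) = 0.0189704.
z = (0.2813397 − 0.2215855)/0.0189704 = 0.0597542/0.0189704 = 3.1499.

z = 3.1499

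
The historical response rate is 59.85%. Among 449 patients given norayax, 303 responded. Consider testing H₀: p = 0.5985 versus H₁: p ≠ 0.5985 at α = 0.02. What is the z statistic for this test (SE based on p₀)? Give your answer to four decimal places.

p̂ = 303/449 = 0.674833.
SE = √(p₀(1−p₀)/n) = √(0.2403/449) = 0.023134.
z = (0.674833 − 0.5985)/0.023134 = 0.076333/0.023134 = 3.2996.
Two-sided p-value ≈ 2·Φ(−3.300) = 0.0010, so at α = 0.02 we reject H₀.

z = 3.2996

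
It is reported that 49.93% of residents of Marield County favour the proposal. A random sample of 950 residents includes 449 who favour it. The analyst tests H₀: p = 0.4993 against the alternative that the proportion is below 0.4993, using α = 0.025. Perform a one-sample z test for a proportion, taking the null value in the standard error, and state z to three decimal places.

p̂ = 449/950 ≈ 0.47263.
SE = √(p₀(1−p₀)/n) = √(0.25/950) = 0.01622.
z = (0.47263 − 0.4993)/0.01622 = -0.02667/0.01622 = -1.644.
p-value = P(Z < -1.644) ≈ 0.0501; since p > α = 0.025, fail to reject H₀.

z = -1.644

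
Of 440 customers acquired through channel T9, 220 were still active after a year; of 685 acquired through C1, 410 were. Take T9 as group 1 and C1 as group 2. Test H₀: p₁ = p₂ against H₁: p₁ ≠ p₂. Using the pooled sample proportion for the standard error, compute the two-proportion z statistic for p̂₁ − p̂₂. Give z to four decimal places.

z = -3.2493

p̂₁ = 220/440 ≈ 0.5000000, p̂₂ = 410/685 ≈ 0.5985401.
Pooled p̂ = (220+410)/(440+685) = 630/1125 = 0.5600000.
SE = √(p̂(1−p̂)(1/n₁+1/n₂)) = √(0.5600000·0.4400000·0.00373258) = √(0.000919708) = 0.0303267.
z = (0.5000000 − 0.5985401)/0.0303267 = -0.0985401/0.0303267 = -3.2493.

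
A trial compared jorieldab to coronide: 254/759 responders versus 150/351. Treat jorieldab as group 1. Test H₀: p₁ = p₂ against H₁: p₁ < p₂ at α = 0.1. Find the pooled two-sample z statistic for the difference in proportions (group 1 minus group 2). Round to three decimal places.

z = -2.985

p̂₁ = 254/759 = 0.33465, p̂₂ = 150/351 = 0.42735.
Pooled p̂ = (254+150)/(759+351) = 404/1110 = 0.36396.
SE = √(0.231494 × 0.00416653) = 0.03106.
z = (0.33465 − 0.42735)/0.03106 = -0.09270/0.03106 = -2.985.
p-value = P(Z < -2.985) ≈ 0.0014. With α = 0.1, reject H₀.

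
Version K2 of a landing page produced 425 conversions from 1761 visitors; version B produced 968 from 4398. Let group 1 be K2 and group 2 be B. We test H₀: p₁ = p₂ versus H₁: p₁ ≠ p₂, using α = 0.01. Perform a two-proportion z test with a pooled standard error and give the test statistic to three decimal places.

z = 1.800

p̂₁ = 425/1761 = 0.24134, p̂₂ = 968/4398 = 0.22010.
Pooled p̂ = (425+968)/(1761+4398) = 1393/6159 = 0.22617.
SE = √(0.175019 × 0.000795235) = 0.01180.
z = (0.24134 − 0.22010)/0.01180 = 0.02124/0.01180 = 1.800.
Two-sided p-value ≈ 2·Φ(−1.800) = 0.0718, so at α = 0.01 we fail to reject H₀.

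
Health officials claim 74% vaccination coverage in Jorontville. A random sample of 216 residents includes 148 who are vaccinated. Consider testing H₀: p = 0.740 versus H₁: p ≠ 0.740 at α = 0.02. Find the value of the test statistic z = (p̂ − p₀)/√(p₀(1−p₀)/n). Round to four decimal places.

z = -1.8366

p̂ = 148/216 = 0.6851852.
SE = √(p₀(1−p₀)/n) = √(0.1924/216) = 0.0298453.
z = (0.6851852 − 0.74)/0.0298453 = -0.0548148/0.0298453 = -1.8366.
p-value = 2·P(Z > 1.837) ≈ 0.0663; since p > α = 0.02, fail to reject H₀.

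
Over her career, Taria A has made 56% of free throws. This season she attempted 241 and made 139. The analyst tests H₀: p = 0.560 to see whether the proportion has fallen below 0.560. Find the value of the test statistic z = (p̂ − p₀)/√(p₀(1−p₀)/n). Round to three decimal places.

z = 0.524

p̂ = 139/241 ≈ 0.57676.
Standard error under H₀: √(0.56×0.44/241) = 0.03198.
z = (0.57676 − 0.56)/0.03198 = 0.01676/0.03198 = 0.524.
p-value = P(Z < 0.524) ≈ 0.7000.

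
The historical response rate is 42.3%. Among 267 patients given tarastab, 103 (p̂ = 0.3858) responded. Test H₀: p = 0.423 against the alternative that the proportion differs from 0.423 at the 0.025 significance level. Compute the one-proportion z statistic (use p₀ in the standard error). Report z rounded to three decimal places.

p̂ = 103/267 ≈ 0.385768.
Standard error under H₀: √(0.423×0.577/267) = 0.030234.
z = (0.385768 − 0.423)/0.030234 = -0.037232/0.030234 = -1.231.
Two-sided p-value ≈ 2·Φ(−1.231) = 0.2182, so at α = 0.025 we fail to reject H₀.

z = -1.231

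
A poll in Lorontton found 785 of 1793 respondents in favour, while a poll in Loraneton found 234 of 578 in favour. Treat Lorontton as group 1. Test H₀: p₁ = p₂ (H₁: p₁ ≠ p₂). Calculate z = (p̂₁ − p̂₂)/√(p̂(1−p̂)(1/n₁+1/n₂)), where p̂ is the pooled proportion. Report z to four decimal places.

z = 1.3924

p̂₁ = 785/1793 = 0.437814, p̂₂ = 234/578 = 0.404844.
Pooled p̂ = (785+234)/(1793+578) = 1019/2371 = 0.429776.
SE = √(p̂(1−p̂)(1/n₁+1/n₂)) = √(0.429776·0.570224·0.00228783) = √(0.000560675) = 0.023679.
z = (0.437814 − 0.404844)/0.023679 = 0.032970/0.023679 = 1.3924.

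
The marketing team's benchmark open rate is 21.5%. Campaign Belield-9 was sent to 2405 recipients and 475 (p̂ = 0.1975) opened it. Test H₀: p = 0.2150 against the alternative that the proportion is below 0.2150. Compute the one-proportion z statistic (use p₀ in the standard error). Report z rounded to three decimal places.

p̂ = 475/2405 = 0.197505.
Under H₀, SE = √(0.215·0.785/2405) = √(7.01767e-05) = 0.008377.
z = (0.197505 − 0.215)/0.008377 = -0.017495/0.008377 = -2.088.
p-value = P(Z < -2.088) ≈ 0.0184.

z = -2.088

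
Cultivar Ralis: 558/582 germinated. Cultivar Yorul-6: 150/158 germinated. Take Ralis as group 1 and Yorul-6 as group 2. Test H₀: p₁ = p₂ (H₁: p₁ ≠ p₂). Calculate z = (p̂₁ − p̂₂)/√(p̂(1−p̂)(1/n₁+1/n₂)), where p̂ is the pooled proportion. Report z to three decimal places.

z = 0.515

p̂₁ = 558/582 = 0.95876, p̂₂ = 150/158 = 0.94937.
Pooled p̂ = (558+150)/(582+158) = 708/740 = 0.95676.
SE = √(p̂(1−p̂)(1/n₁+1/n₂)) = √(0.95676·0.04324·0.00804733) = √(0.000332944) = 0.01825.
z = (0.95876 − 0.94937)/0.01825 = 0.00939/0.01825 = 0.515.
p-value = 2·P(Z > 0.515) ≈ 0.6066.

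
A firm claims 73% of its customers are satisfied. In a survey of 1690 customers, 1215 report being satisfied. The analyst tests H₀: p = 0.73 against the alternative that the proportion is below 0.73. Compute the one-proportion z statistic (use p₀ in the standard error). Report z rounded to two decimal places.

p̂ = 1215/1690 = 0.71893.
Under H₀, SE = √(0.73·0.27/1690) = √(0.000116627) = 0.01080.
z = (0.71893 − 0.73)/0.01080 = -0.01107/0.01080 = -1.02.
p-value = P(Z < -1.025) ≈ 0.1528.

z = -1.02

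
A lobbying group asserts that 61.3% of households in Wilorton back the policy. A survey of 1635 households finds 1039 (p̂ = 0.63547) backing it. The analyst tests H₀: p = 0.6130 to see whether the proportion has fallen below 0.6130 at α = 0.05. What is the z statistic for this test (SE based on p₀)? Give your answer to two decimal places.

z = 1.87

p̂ = 1039/1635 ≈ 0.635474.
Under H₀, SE = √(0.613·0.387/1635) = √(0.000145095) = 0.012046.
z = (0.635474 − 0.613)/0.012046 = 0.022474/0.012046 = 1.87.
p-value = P(Z < 1.866) ≈ 0.9690, so at α = 0.05 we fail to reject H₀.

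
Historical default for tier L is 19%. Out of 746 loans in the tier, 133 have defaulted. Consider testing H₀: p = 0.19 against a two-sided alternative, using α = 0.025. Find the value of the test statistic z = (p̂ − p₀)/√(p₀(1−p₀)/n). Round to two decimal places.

p̂ = 133/746 ≈ 0.17828.
Standard error under H₀: √(0.19×0.81/746) = 0.01436.
z = (0.17828 − 0.19)/0.01436 = -0.01172/0.01436 = -0.82.
p-value = 2·P(Z > 0.816) ≈ 0.4147; since p > α = 0.025, fail to reject H₀.

z = -0.82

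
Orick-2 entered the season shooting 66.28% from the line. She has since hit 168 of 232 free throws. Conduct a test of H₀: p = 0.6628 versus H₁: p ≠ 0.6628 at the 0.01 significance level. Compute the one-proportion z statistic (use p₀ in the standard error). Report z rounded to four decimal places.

p̂ = 168/232 ≈ 0.724138.
Standard error under H₀: √(0.6628×0.3372/232) = 0.031038.
z = (0.724138 − 0.6628)/0.031038 = 0.061338/0.031038 = 1.9762.
Two-sided p-value ≈ 2·Φ(−1.976) = 0.0481, so at α = 0.01 we fail to reject H₀.

z = 1.9762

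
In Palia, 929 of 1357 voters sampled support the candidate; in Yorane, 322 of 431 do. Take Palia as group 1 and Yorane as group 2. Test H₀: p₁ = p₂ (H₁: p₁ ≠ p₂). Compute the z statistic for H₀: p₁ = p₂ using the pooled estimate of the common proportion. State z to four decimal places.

z = -2.4660

p̂₁ = 929/1357 = 0.684598, p̂₂ = 322/431 = 0.747100.
Pooled p̂ = (929+322)/(1357+431) = 1251/1788 = 0.699664.
SE = √(p̂(1−p̂)(1/n₁+1/n₂)) = √(0.699664·0.300336·0.00305711) = √(0.000642402) = 0.025346.
z = (0.684598 − 0.747100)/0.025346 = -0.062502/0.025346 = -2.4660.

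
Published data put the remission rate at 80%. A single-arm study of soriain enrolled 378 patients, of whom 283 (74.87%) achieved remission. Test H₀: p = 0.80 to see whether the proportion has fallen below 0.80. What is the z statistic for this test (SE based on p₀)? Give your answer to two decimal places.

z = -2.49

p̂ = 283/378 = 0.7487.
SE = √(p₀(1−p₀)/n) = √(0.16/378) = 0.0206.
z = (0.7487 − 0.8)/0.0206 = -0.0513/0.0206 = -2.49.
p-value = P(Z < -2.495) ≈ 0.0063.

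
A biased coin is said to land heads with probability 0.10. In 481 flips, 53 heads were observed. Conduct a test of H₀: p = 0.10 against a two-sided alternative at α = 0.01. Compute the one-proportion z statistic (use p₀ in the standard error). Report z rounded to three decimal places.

z = 0.745

p̂ = 53/481 = 0.11019.
Standard error under H₀: √(0.1×0.9/481) = 0.01368.
z = (0.11019 − 0.1)/0.01368 = 0.01019/0.01368 = 0.745.
Two-sided p-value ≈ 2·Φ(−0.745) = 0.4564; since p > α = 0.01, fail to reject H₀.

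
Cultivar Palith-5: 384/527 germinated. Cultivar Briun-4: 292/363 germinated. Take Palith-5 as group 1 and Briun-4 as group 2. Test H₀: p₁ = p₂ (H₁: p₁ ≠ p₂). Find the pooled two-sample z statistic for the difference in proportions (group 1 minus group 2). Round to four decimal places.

p̂₁ = 384/527 ≈ 0.728653, p̂₂ = 292/363 ≈ 0.804408.
Pooled p̂ = (384+292)/(527+363) = 676/890 = 0.759551.
SE = √(p̂(1−p̂)(1/n₁+1/n₂)) = √(0.759551·0.240449·0.00465235) = √(0.000849676) = 0.029149.
z = (0.728653 − 0.804408)/0.029149 = -0.075755/0.029149 = -2.5989.
Two-sided p-value ≈ 2·Φ(−2.599) = 0.0094.

z = -2.5989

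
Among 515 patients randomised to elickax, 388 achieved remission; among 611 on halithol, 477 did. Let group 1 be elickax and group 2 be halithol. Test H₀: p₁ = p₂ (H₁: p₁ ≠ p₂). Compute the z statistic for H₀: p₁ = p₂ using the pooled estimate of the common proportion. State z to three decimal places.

p̂₁ = 388/515 = 0.75340, p̂₂ = 477/611 = 0.78069.
Pooled p̂ = (388+477)/(515+611) = 865/1126 = 0.76821.
SE = √(0.178066 × 0.00357841) = 0.02524.
z = (0.75340 − 0.78069)/0.02524 = -0.02729/0.02524 = -1.081.
p-value = 2·P(Z > 1.081) ≈ 0.2797.

z = -1.081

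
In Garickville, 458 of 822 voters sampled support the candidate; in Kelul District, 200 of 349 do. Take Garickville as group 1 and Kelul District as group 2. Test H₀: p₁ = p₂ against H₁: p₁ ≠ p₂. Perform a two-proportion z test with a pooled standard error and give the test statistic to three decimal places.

p̂₁ = 458/822 = 0.55718, p̂₂ = 200/349 = 0.57307.
Pooled p̂ = (458+200)/(822+349) = 658/1171 = 0.56191.
SE = √(0.246167 × 0.00408187) = 0.03170.
z = (0.55718 − 0.57307)/0.03170 = -0.01589/0.03170 = -0.501.
p-value = 2·P(Z > 0.501) ≈ 0.6162.

z = -0.501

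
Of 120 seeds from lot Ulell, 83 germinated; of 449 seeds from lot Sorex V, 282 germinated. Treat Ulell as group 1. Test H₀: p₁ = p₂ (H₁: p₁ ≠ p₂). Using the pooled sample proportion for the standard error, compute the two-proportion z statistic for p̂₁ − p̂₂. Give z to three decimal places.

z = 1.291

p̂₁ = 83/120 ≈ 0.69167, p̂₂ = 282/449 ≈ 0.62806.
Pooled p̂ = (83+282)/(120+449) = 365/569 = 0.64148.
SE = √(p̂(1−p̂)(1/n₁+1/n₂)) = √(0.64148·0.35852·0.0105605) = √(0.00242875) = 0.04928.
z = (0.69167 − 0.62806)/0.04928 = 0.06361/0.04928 = 1.291.
Two-sided p-value ≈ 2·Φ(−1.291) = 0.1968.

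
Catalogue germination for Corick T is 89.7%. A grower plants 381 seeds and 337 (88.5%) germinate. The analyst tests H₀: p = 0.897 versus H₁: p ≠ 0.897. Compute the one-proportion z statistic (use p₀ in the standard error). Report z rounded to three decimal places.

p̂ = 337/381 = 0.88451.
SE = √(p₀(1−p₀)/n) = √(0.092391/381) = 0.01557.
z = (0.88451 − 0.897)/0.01557 = -0.01249/0.01557 = -0.802.

z = -0.802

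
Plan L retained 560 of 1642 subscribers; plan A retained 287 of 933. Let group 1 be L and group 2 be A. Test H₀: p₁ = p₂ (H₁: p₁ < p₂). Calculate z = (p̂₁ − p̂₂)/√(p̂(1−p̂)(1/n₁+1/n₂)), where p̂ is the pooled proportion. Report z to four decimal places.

z = 1.7360

p̂₁ = 560/1642 ≈ 0.341048, p̂₂ = 287/933 ≈ 0.307610.
Pooled p̂ = (560+287)/(1642+933) = 847/2575 = 0.328932.
SE = √(p̂(1−p̂)(1/n₁+1/n₂)) = √(0.328932·0.671068·0.00168082) = √(0.000371018) = 0.019262.
z = (0.341048 − 0.307610)/0.019262 = 0.033438/0.019262 = 1.7360.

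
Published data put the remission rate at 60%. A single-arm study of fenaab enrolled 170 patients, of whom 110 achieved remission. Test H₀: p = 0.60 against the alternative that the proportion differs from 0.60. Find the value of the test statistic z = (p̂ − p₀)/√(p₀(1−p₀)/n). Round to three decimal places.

z = 1.252

p̂ = 110/170 ≈ 0.647059.
SE = √(p₀(1−p₀)/n) = √(0.24/170) = 0.037573.
z = (0.647059 − 0.6)/0.037573 = 0.047059/0.037573 = 1.252.
Two-sided p-value ≈ 2·Φ(−1.252) = 0.2104.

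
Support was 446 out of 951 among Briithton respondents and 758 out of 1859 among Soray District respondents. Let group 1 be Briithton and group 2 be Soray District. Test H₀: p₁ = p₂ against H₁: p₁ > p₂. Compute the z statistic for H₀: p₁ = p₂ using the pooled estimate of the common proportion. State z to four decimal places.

p̂₁ = 446/951 = 0.468980, p̂₂ = 758/1859 = 0.407746.
Pooled p̂ = (446+758)/(951+1859) = 1204/2810 = 0.428470.
SE = √(p̂(1−p̂)(1/n₁+1/n₂)) = √(0.428470·0.571530·0.00158945) = √(0.00038923) = 0.019729.
z = (0.468980 − 0.407746)/0.019729 = 0.061234/0.019729 = 3.1038.

z = 3.1038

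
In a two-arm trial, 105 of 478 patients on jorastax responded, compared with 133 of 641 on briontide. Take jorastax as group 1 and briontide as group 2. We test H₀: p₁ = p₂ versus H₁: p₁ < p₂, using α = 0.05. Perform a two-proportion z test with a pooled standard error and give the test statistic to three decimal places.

z = 0.492

p̂₁ = 105/478 ≈ 0.219665, p̂₂ = 133/641 ≈ 0.207488.
Pooled p̂ = (105+133)/(478+641) = 238/1119 = 0.212690.
SE = √(0.167453 × 0.00365211) = 0.024730.
z = (0.219665 − 0.207488)/0.024730 = 0.012177/0.024730 = 0.492.
p-value = P(Z < 0.492) ≈ 0.6888, so at α = 0.05 we fail to reject H₀.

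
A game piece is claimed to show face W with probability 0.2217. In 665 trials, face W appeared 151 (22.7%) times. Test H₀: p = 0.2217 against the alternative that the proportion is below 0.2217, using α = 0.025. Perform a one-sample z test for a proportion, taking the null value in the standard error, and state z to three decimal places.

p̂ = 151/665 = 0.22707.
SE = √(p₀(1−p₀)/n) = √(0.17255/665) = 0.01611.
z = (0.22707 − 0.2217)/0.01611 = 0.00537/0.01611 = 0.333.
p-value = P(Z < 0.333) ≈ 0.6305; since p > α = 0.025, fail to reject H₀.

z = 0.333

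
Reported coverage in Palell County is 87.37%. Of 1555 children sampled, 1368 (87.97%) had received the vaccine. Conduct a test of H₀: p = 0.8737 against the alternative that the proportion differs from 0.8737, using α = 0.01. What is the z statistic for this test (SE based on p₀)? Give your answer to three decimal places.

p̂ = 1368/1555 = 0.87974.
Under H₀, SE = √(0.8737·0.1263/1555) = √(7.09635e-05) = 0.00842.
z = (0.87974 − 0.8737)/0.00842 = 0.00604/0.00842 = 0.717.
Two-sided p-value ≈ 2·Φ(−0.717) = 0.4732; since p > α = 0.01, fail to reject H₀.

z = 0.717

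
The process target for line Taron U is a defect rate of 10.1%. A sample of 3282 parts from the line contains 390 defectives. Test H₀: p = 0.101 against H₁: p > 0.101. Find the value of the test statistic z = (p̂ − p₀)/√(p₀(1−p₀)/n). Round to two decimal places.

z = 3.39

p̂ = 390/3282 = 0.11883.
SE = √(p₀(1−p₀)/n) = √(0.090799/3282) = 0.00526.
z = (0.11883 − 0.101)/0.00526 = 0.01783/0.00526 = 3.39.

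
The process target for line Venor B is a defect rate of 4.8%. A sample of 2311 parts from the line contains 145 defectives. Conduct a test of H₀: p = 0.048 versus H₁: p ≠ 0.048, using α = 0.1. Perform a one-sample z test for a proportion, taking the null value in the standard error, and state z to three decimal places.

z = 3.316

p̂ = 145/2311 ≈ 0.0627434.
Under H₀, SE = √(0.048·0.952/2311) = √(1.97733e-05) = 0.0044467.
z = (0.0627434 − 0.048)/0.0044467 = 0.0147434/0.0044467 = 3.316.
Two-sided p-value ≈ 2·Φ(−3.316) = 0.0009, so at α = 0.1 we reject H₀.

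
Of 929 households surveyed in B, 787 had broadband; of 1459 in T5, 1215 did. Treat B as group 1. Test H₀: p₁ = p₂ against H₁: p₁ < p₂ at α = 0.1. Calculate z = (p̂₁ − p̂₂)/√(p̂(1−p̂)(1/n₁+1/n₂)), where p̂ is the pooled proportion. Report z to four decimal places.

z = 0.9310

p̂₁ = 787/929 = 0.8471475, p̂₂ = 1215/1459 = 0.8327622.
Pooled p̂ = (787+1215)/(929+1459) = 2002/2388 = 0.8383585.
SE = √(0.135514 × 0.00176183) = 0.0154516.
z = (0.8471475 − 0.8327622)/0.0154516 = 0.0143853/0.0154516 = 0.9310.
p-value = P(Z < 0.931) ≈ 0.8241, so at α = 0.1 we fail to reject H₀.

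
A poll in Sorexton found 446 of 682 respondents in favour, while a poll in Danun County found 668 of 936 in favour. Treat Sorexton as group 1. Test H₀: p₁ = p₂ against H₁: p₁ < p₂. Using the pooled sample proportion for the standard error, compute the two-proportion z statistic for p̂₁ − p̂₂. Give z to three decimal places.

z = -2.561

p̂₁ = 446/682 = 0.65396, p̂₂ = 668/936 = 0.71368.
Pooled p̂ = (446+668)/(682+936) = 1114/1618 = 0.68850.
SE = √(p̂(1−p̂)(1/n₁+1/n₂)) = √(0.68850·0.31150·0.00253465) = √(0.000543597) = 0.02332.
z = (0.65396 − 0.71368)/0.02332 = -0.05972/0.02332 = -2.561.
p-value = P(Z < -2.561) ≈ 0.0052.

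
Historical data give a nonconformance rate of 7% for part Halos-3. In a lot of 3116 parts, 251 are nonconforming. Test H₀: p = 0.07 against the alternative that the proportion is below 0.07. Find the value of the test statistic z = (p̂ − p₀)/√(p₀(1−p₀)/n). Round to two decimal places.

z = 2.31

p̂ = 251/3116 ≈ 0.08055.
SE = √(p₀(1−p₀)/n) = √(0.0651/3116) = 0.00457.
z = (0.08055 − 0.07)/0.00457 = 0.01055/0.00457 = 2.31.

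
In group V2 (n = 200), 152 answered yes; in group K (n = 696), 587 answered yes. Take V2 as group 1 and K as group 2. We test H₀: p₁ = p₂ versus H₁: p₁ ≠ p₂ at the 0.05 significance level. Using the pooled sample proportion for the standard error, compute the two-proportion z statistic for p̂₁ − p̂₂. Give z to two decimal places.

p̂₁ = 152/200 = 0.7600, p̂₂ = 587/696 = 0.8434.
Pooled p̂ = (152+587)/(200+696) = 739/896 = 0.8248.
SE = √(p̂(1−p̂)(1/n₁+1/n₂)) = √(0.8248·0.1752·0.00643678) = √(0.000930244) = 0.0305.
z = (0.7600 − 0.8434)/0.0305 = -0.0834/0.0305 = -2.73.
Two-sided p-value ≈ 2·Φ(−2.734) = 0.0063, so at α = 0.05 we reject H₀.

z = -2.73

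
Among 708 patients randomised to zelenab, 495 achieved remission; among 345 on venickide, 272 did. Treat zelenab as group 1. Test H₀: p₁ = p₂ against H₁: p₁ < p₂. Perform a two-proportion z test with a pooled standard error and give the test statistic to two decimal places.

z = -3.06

p̂₁ = 495/708 ≈ 0.69915, p̂₂ = 272/345 ≈ 0.78841.
Pooled p̂ = (495+272)/(708+345) = 767/1053 = 0.72840.
SE = √(p̂(1−p̂)(1/n₁+1/n₂)) = √(0.72840·0.27160·0.00431098) = √(0.000852866) = 0.02920.
z = (0.69915 − 0.78841)/0.02920 = -0.08926/0.02920 = -3.06.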